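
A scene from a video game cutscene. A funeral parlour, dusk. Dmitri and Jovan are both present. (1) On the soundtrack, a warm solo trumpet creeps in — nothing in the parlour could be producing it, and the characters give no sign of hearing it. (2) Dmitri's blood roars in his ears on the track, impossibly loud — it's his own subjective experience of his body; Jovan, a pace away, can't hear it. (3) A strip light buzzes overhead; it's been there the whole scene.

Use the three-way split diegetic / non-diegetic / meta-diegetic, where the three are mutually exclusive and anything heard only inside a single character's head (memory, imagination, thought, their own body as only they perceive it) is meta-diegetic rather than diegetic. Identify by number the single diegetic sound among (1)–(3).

3

(1) is non-diegetic: it has no source in the story world and no character can hear it — it's underscore.
(2) is meta-diegetic: it's Dmitri's internal bodily sensation rendered as sound; only Dmitri 'hears' it.
(3) ambient/room sound belonging to the story's physical space → diegetic.
Only (3) is diegetic.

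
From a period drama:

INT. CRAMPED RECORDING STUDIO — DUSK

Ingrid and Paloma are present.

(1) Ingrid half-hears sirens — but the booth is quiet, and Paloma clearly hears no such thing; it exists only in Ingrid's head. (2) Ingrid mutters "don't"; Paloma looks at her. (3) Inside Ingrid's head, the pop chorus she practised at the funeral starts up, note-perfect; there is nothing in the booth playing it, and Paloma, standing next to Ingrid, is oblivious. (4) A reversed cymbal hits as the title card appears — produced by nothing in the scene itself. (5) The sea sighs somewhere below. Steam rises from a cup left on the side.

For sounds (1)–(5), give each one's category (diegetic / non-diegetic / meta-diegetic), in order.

meta-diegetic, diegetic, meta-diegetic, non-diegetic, diegetic

(1) is meta-diegetic: Ingrid alone 'hears' it — an imagined sound, not present in the space.
(2) is diegetic: on-screen dialogue — Ingrid speaks and Paloma is there to hear.
(3) the music is a memory playing inside Ingrid's mind alone; no real-world source, Paloma can't hear it → meta-diegetic.
Sound (4): it's a sound-design accent with no in-world source; no one in the scene can hear it, so non-diegetic.
(5) is diegetic: the sea is part of the location's real environment.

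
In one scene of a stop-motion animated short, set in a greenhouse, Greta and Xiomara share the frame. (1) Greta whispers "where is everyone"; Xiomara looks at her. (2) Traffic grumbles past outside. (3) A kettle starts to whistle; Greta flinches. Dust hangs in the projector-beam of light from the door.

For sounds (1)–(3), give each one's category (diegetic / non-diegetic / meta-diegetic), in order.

diegetic, diegetic, diegetic

(1) is diegetic: on-screen dialogue — Greta speaks and Xiomara is there to hear.
(2) traffic is part of the location's real environment → diegetic.
Sound (3): a kettle is a real object/event in the scene's world, so diegetic.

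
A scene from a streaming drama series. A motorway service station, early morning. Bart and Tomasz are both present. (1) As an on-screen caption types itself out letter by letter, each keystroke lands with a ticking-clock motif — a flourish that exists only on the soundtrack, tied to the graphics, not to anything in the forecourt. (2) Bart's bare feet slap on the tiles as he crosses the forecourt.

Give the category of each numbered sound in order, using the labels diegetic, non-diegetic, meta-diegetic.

(1) sound married to a title/caption — outside the diegesis by definition → non-diegetic.
Sound (2): it's the physical sound of Bart moving in the space, so diegetic.

non-diegetic, diegetic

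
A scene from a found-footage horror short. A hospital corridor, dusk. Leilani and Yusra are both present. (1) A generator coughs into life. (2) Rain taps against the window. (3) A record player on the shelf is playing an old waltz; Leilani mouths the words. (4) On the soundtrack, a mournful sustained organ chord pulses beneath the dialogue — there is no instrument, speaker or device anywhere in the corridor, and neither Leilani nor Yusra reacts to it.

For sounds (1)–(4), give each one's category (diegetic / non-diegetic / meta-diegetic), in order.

(1) is diegetic: the sound comes from a generator physically present in the location.
Sound (2): rain is part of the location's real environment, so diegetic.
(3) is diegetic: a record player is a physical source in the scene and Leilani reacts to it.
(4) is non-diegetic: it has no source in the story world and no character can hear it — it's underscore.

diegetic, diegetic, diegetic, non-diegetic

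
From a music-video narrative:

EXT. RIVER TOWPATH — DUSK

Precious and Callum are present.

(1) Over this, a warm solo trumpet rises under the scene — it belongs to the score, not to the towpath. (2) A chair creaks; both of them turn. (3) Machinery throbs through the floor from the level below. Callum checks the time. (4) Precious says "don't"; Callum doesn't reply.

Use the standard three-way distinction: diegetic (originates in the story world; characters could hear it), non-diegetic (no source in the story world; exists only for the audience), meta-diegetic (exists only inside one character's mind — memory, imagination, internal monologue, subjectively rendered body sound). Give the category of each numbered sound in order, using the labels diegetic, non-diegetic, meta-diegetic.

non-diegetic, diegetic, diegetic, diegetic

(1) nothing in the towpath produces it and the characters don't hear it — pure soundtrack → non-diegetic.
Sound (2): a chair is a real object/event in the scene's world, so diegetic.
(3) it's the actual ambient sound of the location → diegetic.
(4) is diegetic: on-screen dialogue — Precious speaks and Callum is there to hear.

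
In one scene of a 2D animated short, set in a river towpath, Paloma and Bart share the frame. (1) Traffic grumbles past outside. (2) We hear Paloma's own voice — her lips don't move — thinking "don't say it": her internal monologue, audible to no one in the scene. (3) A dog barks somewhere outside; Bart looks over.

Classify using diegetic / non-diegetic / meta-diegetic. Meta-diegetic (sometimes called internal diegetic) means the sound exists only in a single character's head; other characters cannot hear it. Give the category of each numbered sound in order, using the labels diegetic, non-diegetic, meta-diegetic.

Sound (1): ambient/room sound belonging to the story's physical space, so diegetic.
Sound (2): internal monologue — inside Paloma's mind, not spoken into the scene, so meta-diegetic.
Sound (3): an in-world source (a dog); characters could hear it, so diegetic.

diegetic, meta-diegetic, diegetic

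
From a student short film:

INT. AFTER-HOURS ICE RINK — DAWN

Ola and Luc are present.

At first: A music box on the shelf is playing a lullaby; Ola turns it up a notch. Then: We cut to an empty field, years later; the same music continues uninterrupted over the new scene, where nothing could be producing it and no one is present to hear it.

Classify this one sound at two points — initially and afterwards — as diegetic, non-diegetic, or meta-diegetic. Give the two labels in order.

Initially: a music box is a real in-scene source and Ola reacts to it → diegetic.
Afterwards: there is no longer any in-world source and no one can hear it — it has become underscore → non-diegetic.

diegetic, non-diegetic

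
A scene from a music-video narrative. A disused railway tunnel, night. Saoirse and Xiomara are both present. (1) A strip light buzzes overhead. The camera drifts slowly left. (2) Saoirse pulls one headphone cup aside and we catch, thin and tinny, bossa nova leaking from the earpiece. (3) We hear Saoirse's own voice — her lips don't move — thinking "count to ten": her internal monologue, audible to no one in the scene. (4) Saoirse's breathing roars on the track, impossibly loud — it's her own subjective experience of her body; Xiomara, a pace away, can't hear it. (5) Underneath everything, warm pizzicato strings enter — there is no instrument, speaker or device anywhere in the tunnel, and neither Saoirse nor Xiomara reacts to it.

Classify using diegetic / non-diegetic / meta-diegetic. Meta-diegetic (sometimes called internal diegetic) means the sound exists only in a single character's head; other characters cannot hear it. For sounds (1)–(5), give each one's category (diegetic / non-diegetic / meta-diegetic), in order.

diegetic, diegetic, meta-diegetic, meta-diegetic, non-diegetic

(1) is diegetic: a strip light is part of the location's real environment.
(2) is diegetic: the headphones are an on-screen source.
(3) is meta-diegetic: Saoirse's thought-voice: a private mental sound no other character can hear.
(4) a subjective body sound — Saoirse's private perception, inaudible to Xiomara → meta-diegetic.
Sound (5): score with no on-screen or off-screen source; it exists for the audience alone, so non-diegetic.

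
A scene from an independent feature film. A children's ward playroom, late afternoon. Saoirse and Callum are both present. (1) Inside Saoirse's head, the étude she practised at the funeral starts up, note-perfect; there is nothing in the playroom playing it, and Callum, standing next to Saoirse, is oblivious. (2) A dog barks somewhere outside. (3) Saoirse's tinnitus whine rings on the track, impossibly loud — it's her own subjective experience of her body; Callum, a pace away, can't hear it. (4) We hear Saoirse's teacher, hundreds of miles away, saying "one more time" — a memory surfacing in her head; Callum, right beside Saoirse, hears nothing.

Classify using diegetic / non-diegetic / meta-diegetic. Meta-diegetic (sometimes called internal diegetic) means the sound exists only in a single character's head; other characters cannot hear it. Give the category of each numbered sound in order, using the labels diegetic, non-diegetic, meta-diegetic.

meta-diegetic, diegetic, meta-diegetic, meta-diegetic

(1) is meta-diegetic: the music is a memory playing inside Saoirse's mind alone; no real-world source, Callum can't hear it.
Sound (2): the sound comes from a dog physically present in the location, so diegetic.
(3) point-of-audition from inside Saoirse's body; not a sound in the room → meta-diegetic.
(4) is meta-diegetic: the voice is a memory playing only inside Saoirse's mind; Callum can't hear it.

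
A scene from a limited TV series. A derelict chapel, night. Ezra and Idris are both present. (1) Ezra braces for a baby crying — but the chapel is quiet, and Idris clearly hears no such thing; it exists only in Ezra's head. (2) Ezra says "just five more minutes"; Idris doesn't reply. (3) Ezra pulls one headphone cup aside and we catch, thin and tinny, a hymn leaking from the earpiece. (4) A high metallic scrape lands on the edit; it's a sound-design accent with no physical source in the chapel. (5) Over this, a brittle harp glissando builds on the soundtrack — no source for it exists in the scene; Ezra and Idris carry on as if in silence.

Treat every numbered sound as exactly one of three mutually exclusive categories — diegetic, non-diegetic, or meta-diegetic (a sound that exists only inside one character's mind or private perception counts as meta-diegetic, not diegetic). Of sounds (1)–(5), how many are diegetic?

2

(1) the sound is imagined by Ezra; nothing in the story world is producing it and Idris can't hear it → meta-diegetic.
(2) is diegetic: on-screen dialogue — Ezra speaks and Idris is there to hear.
(3) the headphones are an on-screen source → diegetic.
Sound (4): nothing in the scene produces it; it's an accent added for the audience, so non-diegetic.
(5) nothing in the chapel produces it and the characters don't hear it — pure soundtrack → non-diegetic.
So 2 of the 5 are diegetic: (2), (3).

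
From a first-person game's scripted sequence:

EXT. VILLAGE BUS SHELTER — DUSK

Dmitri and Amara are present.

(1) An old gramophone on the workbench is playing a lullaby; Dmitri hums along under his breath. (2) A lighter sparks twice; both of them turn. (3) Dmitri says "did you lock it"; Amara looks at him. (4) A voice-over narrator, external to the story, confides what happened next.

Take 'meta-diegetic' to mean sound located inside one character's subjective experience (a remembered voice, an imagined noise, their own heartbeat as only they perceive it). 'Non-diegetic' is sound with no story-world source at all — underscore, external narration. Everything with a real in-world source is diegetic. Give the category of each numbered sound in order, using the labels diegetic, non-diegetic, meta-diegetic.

diegetic, diegetic, diegetic, non-diegetic

(1) an old gramophone is a physical source in the scene and Dmitri reacts to it → diegetic.
Sound (2): the sound comes from a lighter physically present in the location, so diegetic.
(3) spoken by a character present in the story world → diegetic.
(4) is non-diegetic: the narrator exists outside the story world, addressing only the audience.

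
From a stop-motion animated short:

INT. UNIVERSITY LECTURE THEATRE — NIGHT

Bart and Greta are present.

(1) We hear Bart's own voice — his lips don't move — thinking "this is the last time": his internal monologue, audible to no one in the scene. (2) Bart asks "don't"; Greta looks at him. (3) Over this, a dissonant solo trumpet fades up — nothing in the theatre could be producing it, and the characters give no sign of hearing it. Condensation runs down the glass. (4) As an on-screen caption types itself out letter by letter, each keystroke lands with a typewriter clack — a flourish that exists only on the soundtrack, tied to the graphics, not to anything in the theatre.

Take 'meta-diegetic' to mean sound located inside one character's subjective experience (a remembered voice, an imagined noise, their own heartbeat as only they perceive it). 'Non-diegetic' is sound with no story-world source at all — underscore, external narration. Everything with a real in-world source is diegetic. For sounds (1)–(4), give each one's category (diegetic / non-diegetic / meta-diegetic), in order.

meta-diegetic, diegetic, non-diegetic, non-diegetic

(1) is meta-diegetic: it's Bart's unspoken thought, heard only by the audience via his subjectivity.
(2) is diegetic: on-screen dialogue — Bart speaks and Greta is there to hear.
(3) is non-diegetic: nothing in the theatre produces it and the characters don't hear it — pure soundtrack.
(4) is non-diegetic: sound married to a title/caption — outside the diegesis by definition.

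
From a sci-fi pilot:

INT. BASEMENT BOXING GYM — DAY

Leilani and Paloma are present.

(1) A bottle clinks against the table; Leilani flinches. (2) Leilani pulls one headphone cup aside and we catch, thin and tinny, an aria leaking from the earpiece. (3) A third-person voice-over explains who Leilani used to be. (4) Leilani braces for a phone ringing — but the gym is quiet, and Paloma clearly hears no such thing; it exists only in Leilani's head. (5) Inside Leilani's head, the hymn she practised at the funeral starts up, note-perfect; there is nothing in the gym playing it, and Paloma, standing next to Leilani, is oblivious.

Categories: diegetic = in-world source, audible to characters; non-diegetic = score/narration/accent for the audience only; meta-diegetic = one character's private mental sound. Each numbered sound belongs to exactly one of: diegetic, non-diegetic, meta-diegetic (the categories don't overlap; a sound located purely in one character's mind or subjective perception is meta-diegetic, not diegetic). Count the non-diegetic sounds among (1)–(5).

1

Sound (1): the sound comes from a bottle physically present in the location, so diegetic.
(2) it's leaking from a physical pair of headphones in the scene → diegetic.
Sound (3): external voice-over — not a character, not heard by anyone in the scene, so non-diegetic.
(4) Leilani alone 'hears' it — an imagined sound, not present in the space → meta-diegetic.
Sound (5): it lives in Leilani's subjectivity, not in the gym, so meta-diegetic.
So 1 of the 5 is non-diegetic: (3).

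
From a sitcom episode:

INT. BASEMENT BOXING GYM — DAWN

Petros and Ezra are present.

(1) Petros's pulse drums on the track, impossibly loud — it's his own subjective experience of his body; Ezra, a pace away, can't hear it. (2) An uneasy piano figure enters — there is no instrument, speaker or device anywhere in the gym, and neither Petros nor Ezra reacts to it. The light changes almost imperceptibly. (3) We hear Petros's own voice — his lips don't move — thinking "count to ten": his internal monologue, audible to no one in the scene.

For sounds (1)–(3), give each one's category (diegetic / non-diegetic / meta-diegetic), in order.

meta-diegetic, non-diegetic, meta-diegetic

(1) is meta-diegetic: it's Petros's internal bodily sensation rendered as sound; only Petros 'hears' it.
Sound (2): score with no on-screen or off-screen source; it exists for the audience alone, so non-diegetic.
Sound (3): internal monologue — inside Petros's mind, not spoken into the scene, so meta-diegetic.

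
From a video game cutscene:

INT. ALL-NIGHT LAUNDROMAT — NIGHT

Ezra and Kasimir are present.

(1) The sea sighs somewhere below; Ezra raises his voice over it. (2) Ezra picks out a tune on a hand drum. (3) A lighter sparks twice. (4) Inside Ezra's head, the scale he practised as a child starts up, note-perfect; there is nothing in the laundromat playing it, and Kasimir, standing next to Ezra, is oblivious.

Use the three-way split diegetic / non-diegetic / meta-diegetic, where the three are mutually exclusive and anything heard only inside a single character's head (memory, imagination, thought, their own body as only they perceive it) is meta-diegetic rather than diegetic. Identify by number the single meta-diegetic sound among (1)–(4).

(1) is diegetic: it's the actual ambient sound of the location.
(2) is diegetic: a character is playing a hand drum on screen.
(3) an in-world source (a lighter); characters could hear it → diegetic.
(4) remembered music, private to Ezra — Kasimir is oblivious because it isn't in the room → meta-diegetic.
Only (4) is meta-diegetic.

4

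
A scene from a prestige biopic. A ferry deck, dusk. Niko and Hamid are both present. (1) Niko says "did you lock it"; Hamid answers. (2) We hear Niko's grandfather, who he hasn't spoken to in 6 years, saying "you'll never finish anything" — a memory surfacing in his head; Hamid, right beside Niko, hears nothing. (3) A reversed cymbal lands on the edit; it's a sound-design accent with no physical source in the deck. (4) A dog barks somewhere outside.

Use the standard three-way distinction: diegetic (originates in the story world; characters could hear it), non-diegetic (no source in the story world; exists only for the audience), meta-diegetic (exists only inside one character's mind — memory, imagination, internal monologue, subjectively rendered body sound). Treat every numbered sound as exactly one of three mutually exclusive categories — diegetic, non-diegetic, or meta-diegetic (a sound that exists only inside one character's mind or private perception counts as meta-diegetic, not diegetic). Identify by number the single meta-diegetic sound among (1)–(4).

Sound (1): spoken by a character present in the story world, so diegetic.
(2) is meta-diegetic: a remembered line, private to Niko — not present in the room, not audible to Hamid.
Sound (3): nothing in the scene produces it; it's an accent added for the audience, so non-diegetic.
(4) is diegetic: the sound comes from a dog physically present in the location.
Only (2) is meta-diegetic.

2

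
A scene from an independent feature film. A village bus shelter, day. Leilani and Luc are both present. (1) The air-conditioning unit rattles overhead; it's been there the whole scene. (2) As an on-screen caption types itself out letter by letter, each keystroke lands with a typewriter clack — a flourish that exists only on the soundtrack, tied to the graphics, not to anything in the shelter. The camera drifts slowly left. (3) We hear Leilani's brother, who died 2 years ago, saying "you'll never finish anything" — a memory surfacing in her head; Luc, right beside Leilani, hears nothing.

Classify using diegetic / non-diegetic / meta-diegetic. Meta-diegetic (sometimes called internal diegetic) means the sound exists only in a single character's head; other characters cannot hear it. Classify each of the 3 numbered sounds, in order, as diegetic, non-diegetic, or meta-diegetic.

diegetic, non-diegetic, meta-diegetic

Sound (1): the air-conditioning unit is part of the location's real environment, so diegetic.
(2) is non-diegetic: it accompanies on-screen graphics, not anything inside the story world.
(3) is meta-diegetic: a remembered line, private to Leilani — not present in the room, not audible to Luc.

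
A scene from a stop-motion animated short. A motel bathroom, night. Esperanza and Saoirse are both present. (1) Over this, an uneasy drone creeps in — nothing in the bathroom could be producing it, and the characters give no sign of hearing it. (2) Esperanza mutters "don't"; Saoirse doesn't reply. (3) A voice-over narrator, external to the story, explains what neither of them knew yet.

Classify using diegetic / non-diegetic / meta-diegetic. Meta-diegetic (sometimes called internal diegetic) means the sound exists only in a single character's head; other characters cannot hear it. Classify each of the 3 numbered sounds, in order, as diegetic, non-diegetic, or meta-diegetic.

(1) is non-diegetic: nothing in the bathroom produces it and the characters don't hear it — pure soundtrack.
(2) is diegetic: Esperanza is a character speaking aloud in the scene.
Sound (3): commentary laid over the scene from outside the fiction, so non-diegetic.

non-diegetic, diegetic, non-diegetic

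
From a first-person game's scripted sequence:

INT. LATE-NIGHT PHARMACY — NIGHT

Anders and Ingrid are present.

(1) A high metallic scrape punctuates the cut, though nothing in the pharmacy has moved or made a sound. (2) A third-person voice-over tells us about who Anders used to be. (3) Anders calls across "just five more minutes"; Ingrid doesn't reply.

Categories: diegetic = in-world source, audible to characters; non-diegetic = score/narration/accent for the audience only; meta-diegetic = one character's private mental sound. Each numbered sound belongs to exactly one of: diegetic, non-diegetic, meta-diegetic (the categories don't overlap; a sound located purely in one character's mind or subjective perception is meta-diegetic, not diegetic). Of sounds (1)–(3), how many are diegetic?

(1) it's a sound-design accent with no in-world source; no one in the scene can hear it → non-diegetic.
(2) external voice-over — not a character, not heard by anyone in the scene → non-diegetic.
(3) spoken by a character present in the story world → diegetic.
So 1 of the 3 is diegetic: (3).

1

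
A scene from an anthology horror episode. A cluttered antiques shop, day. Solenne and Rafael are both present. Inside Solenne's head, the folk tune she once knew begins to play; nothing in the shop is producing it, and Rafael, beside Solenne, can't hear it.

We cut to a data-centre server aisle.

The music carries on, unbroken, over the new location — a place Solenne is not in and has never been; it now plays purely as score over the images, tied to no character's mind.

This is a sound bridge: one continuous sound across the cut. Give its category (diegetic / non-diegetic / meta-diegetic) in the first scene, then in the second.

meta-diegetic, non-diegetic

Scene one: the music exists only inside Solenne's mind; Rafael can't hear it → meta-diegetic.
Scene two: it's detached from Solenne entirely and plays over unrelated images with no in-world source — conventional underscore → non-diegetic.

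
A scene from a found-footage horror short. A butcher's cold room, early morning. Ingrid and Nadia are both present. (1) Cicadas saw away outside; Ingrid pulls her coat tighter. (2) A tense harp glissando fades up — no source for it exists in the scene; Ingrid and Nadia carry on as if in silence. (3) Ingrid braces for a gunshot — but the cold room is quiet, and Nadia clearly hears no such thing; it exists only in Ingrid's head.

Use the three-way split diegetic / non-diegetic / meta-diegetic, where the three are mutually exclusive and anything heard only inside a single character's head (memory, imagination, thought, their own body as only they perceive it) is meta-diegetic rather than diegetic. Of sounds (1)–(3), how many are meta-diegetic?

(1) ambient/room sound belonging to the story's physical space → diegetic.
(2) is non-diegetic: nothing in the cold room produces it and the characters don't hear it — pure soundtrack.
(3) subjective to Ingrid: the cold room is silent and Nadia hears nothing → meta-diegetic.
So 1 of the 3 is meta-diegetic: (3).

1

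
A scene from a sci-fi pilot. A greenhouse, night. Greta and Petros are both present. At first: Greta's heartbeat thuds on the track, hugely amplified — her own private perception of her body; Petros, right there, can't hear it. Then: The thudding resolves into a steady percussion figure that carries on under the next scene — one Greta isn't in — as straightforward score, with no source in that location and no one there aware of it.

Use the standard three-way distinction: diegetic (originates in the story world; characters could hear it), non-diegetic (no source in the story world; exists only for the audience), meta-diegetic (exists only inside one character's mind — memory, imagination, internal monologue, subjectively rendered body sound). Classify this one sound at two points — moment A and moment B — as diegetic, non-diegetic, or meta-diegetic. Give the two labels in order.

meta-diegetic, non-diegetic

Moment A: it's Greta's subjective body sound, inaudible to Petros → meta-diegetic.
Moment B: detached from Greta and playing as sourceless score over a scene she isn't in — for the audience only → non-diegetic.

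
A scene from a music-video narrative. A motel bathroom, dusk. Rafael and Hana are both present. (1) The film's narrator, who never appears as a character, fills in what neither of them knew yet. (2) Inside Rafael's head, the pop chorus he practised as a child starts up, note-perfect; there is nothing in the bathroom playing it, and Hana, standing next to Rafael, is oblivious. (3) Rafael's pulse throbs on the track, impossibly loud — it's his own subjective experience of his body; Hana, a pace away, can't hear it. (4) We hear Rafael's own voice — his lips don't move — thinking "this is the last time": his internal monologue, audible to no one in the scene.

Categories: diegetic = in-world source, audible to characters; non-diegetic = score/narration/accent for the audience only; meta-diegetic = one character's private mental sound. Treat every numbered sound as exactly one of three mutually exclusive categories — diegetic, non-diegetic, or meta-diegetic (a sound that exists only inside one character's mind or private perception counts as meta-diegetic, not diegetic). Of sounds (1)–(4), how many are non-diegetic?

(1) external voice-over — not a character, not heard by anyone in the scene → non-diegetic.
Sound (2): the music is a memory playing inside Rafael's mind alone; no real-world source, Hana can't hear it, so meta-diegetic.
(3) point-of-audition from inside Rafael's body; not a sound in the room → meta-diegetic.
(4) it's Rafael's unspoken thought, heard only by the audience via his subjectivity → meta-diegetic.
Non-diegetic: (1) — that's 1.

1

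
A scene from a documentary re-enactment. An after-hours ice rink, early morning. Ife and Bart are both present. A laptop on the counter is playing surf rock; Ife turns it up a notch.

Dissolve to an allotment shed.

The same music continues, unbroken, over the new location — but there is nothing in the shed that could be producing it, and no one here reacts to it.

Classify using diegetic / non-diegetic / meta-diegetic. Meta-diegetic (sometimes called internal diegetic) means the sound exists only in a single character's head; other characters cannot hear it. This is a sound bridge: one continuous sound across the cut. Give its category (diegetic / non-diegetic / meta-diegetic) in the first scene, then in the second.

diegetic, non-diegetic

Scene one: a laptop is an on-screen source and Ife reacts to it → diegetic.
Scene two: there is no source in the shed and no one hears it — it's now underscore → non-diegetic.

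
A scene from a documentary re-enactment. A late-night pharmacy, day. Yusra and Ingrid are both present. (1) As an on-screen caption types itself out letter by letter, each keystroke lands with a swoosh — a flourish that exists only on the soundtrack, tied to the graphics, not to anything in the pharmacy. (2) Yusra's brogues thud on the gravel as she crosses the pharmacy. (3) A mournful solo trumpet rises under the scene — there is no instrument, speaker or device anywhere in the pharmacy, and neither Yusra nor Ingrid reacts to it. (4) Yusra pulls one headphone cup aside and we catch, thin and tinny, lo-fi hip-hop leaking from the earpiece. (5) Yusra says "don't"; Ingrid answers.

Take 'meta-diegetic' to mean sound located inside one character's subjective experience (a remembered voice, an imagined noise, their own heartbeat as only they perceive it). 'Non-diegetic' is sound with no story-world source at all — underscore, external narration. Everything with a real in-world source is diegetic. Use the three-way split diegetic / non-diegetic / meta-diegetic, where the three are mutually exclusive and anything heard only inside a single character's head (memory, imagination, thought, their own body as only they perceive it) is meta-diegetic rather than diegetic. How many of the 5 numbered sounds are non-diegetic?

2

(1) is non-diegetic: the caption isn't part of the story world, so neither is the sound tied to it.
(2) is diegetic: Yusra's footsteps are produced in the story world.
(3) is non-diegetic: it has no source in the story world and no character can hear it — it's underscore.
(4) the earpiece is a real device on Yusra's head — source music → diegetic.
Sound (5): spoken by a character present in the story world, so diegetic.
Non-diegetic: (1), (3) — that's 2.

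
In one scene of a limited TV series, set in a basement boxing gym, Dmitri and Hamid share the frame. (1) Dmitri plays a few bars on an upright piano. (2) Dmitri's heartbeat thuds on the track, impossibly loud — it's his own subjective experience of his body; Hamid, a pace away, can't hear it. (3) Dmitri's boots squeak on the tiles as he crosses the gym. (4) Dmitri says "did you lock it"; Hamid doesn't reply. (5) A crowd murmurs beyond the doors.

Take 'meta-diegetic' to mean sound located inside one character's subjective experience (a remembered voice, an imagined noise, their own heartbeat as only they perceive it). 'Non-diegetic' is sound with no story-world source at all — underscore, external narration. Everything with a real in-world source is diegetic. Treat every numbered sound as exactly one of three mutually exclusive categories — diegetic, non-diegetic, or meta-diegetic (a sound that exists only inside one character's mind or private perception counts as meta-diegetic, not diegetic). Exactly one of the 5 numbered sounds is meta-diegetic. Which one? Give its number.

(1) Dmitri is producing the music live, in the story world → diegetic.
(2) is meta-diegetic: point-of-audition from inside Dmitri's body; not a sound in the room.
Sound (3): a character's body making contact with the set — an in-world sound, so diegetic.
(4) spoken by a character present in the story world → diegetic.
(5) it's the actual ambient sound of the location → diegetic.
Only (2) is meta-diegetic.

2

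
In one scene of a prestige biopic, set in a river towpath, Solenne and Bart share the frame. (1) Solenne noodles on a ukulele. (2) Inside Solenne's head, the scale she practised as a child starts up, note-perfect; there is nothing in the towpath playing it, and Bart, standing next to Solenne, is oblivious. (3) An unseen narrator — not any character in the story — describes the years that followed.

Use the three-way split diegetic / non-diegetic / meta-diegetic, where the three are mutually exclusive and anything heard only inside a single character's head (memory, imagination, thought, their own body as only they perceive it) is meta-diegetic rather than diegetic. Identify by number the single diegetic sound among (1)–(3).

(1) is diegetic: a character is playing a ukulele on screen.
(2) is meta-diegetic: the music is a memory playing inside Solenne's mind alone; no real-world source, Bart can't hear it.
(3) the narrator exists outside the story world, addressing only the audience → non-diegetic.
Only (1) is diegetic.

1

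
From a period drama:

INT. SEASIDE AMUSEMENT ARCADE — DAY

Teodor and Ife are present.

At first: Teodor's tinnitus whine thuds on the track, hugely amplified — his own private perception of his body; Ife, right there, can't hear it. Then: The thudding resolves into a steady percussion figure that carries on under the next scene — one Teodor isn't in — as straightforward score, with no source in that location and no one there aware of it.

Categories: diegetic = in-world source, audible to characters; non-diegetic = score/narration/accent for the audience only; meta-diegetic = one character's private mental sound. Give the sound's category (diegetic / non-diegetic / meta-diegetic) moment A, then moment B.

Moment A: it's Teodor's subjective body sound, inaudible to Ife → meta-diegetic.
Moment B: detached from Teodor and playing as sourceless score over a scene he isn't in — for the audience only → non-diegetic.

meta-diegetic, non-diegetic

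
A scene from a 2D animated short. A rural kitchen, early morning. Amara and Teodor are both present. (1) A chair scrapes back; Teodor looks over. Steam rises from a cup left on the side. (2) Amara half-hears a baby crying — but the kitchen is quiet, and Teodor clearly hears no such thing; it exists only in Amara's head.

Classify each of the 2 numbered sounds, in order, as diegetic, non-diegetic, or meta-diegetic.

diegetic, meta-diegetic

(1) is diegetic: an in-world source (a chair); characters could hear it.
Sound (2): subjective to Amara: the kitchen is silent and Teodor hears nothing, so meta-diegetic.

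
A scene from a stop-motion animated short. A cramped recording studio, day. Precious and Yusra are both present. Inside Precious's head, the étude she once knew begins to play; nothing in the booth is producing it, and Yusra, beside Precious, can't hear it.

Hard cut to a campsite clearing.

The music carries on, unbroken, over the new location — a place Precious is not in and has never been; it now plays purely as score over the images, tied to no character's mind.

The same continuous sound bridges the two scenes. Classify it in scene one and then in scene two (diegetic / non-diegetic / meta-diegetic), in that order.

Scene one: the music exists only inside Precious's mind; Yusra can't hear it → meta-diegetic.
Scene two: it's detached from Precious entirely and plays over unrelated images with no in-world source — conventional underscore → non-diegetic.

meta-diegetic, non-diegetic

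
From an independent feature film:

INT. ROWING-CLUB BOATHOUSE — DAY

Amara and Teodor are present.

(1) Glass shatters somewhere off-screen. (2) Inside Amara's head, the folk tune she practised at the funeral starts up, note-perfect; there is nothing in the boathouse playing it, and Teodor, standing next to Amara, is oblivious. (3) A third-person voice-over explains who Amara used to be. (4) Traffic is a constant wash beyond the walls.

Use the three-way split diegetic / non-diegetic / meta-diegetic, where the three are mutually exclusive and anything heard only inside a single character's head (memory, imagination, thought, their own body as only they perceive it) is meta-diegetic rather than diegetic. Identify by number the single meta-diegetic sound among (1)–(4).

Sound (1): glass is a real object/event in the scene's world, so diegetic.
(2) remembered music, private to Amara — Teodor is oblivious because it isn't in the room → meta-diegetic.
(3) is non-diegetic: the narrator exists outside the story world, addressing only the audience.
Sound (4): ambient/room sound belonging to the story's physical space, so diegetic.
Only (2) is meta-diegetic.

2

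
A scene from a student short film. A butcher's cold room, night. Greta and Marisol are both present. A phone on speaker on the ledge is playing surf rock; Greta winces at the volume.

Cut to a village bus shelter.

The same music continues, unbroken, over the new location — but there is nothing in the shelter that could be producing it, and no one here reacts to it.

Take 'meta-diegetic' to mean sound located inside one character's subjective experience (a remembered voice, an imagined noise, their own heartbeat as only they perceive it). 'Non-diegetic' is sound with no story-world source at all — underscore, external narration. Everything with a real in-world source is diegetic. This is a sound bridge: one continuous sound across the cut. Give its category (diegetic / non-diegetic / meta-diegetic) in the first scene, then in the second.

Scene one: a phone on speaker is an on-screen source and Greta reacts to it → diegetic.
Scene two: there is no source in the shelter and no one hears it — it's now underscore → non-diegetic.

diegetic, non-diegetic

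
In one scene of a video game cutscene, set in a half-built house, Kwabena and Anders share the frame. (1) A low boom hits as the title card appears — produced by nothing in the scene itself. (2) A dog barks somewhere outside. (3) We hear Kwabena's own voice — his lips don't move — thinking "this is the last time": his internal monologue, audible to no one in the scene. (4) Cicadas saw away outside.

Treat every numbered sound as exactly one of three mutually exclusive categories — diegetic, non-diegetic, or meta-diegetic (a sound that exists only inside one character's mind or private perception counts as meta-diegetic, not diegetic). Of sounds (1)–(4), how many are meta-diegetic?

(1) is non-diegetic: an editorial stinger — it belongs to the cut, not the story world.
Sound (2): an in-world source (a dog); characters could hear it, so diegetic.
(3) is meta-diegetic: Kwabena's thought-voice: a private mental sound no other character can hear.
(4) ambient/room sound belonging to the story's physical space → diegetic.
So 1 of the 4 is meta-diegetic: (3).

1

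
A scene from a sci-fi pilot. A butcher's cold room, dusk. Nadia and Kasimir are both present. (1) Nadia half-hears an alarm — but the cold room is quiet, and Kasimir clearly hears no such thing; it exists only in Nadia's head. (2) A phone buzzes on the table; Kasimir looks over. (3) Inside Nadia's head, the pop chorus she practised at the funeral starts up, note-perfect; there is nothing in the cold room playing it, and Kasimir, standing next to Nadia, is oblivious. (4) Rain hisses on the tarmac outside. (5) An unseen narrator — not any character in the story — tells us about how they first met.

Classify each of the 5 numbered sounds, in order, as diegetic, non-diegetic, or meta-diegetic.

meta-diegetic, diegetic, meta-diegetic, diegetic, non-diegetic

(1) Nadia alone 'hears' it — an imagined sound, not present in the space → meta-diegetic.
Sound (2): a phone is a real object/event in the scene's world, so diegetic.
Sound (3): it lives in Nadia's subjectivity, not in the cold room, so meta-diegetic.
Sound (4): rain is part of the location's real environment, so diegetic.
(5) is non-diegetic: external voice-over — not a character, not heard by anyone in the scene.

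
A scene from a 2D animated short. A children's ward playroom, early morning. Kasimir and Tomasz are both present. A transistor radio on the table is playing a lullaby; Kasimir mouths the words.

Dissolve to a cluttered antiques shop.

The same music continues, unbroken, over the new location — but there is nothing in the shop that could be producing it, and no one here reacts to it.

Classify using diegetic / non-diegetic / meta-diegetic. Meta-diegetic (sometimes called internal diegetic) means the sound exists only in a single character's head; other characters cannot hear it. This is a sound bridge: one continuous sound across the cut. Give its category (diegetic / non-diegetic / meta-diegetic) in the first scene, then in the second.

Scene one: a transistor radio is an on-screen source and Kasimir reacts to it → diegetic.
Scene two: there is no source in the shop and no one hears it — it's now underscore → non-diegetic.

diegetic, non-diegetic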